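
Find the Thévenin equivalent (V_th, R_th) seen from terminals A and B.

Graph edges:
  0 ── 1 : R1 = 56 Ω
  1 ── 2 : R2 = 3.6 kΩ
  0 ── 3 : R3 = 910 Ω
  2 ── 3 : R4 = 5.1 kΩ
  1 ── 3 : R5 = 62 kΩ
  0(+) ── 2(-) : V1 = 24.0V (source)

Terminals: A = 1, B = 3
Step 1 — V_th is the open-circuit voltage V_A - V_B (nothing connected across the terminals).
Nodal analysis, taking node 2 as the 0 V reference.
Source V1 fixes V_0 = 24 V.
KCL at each unknown node (sum of currents leaving = 0; resistances in Ω):
  Node 1: (V_1 - 24)/56 + (V_1 - 0)/3600 + (V_1 - V_3)/62000 = 0
  Node 3: (V_3 - 24)/910 + (V_3 - 0)/5100 + (V_3 - V_1)/62000 = 0
Collecting terms (coefficients in siemens):
  0.01815·V_1 - 0.00001613·V_3 = 0.4286
  0.001311·V_3 - 0.00001613·V_1 = 0.02637
Determinant D = (0.01815)(0.001311) - (-0.00001613)(-0.00001613) = 0.0000238
V_1 = [(0.4286)(0.001311) - (-0.00001613)(0.02637)]/D = 23.63 V
V_3 = [(0.01815)(0.02637) - (0.4286)(-0.00001613)]/D = 20.41 V
V_th = V_1 - V_3 = 23.63 - 20.41 = 3.223 V
Step 2 — R_th: zero the source — replace V1 by a short circuit (node 2 merges into node 0) — and find the resistance seen between A (node 1) and B (node 3).
Reduce the network between node 1 (A) and node 3 (B) by series/parallel combination:
  Rp1 = R1 ‖ R2 (parallel, both between nodes 0 and 1) = 1/(1/56 + 1/3600) = 55.14 Ω
  Rp2 = R3 ‖ R4 (parallel, both between nodes 0 and 3) = 1/(1/910 + 1/5100) = 772.2 Ω
  Rs1 = Rp1 + Rp2 (series, joined only at node 0) = 55.14 + 772.2 = 827.4 Ω
  Rp3 = R5 ‖ Rs1 (parallel, both between nodes 1 and 3) = 1/(1/62000 + 1/827.4) = 816.5 Ω
R_th = 816.5 Ω

Final answer: V_th = 3.223 V, R_th = 816.5 Ω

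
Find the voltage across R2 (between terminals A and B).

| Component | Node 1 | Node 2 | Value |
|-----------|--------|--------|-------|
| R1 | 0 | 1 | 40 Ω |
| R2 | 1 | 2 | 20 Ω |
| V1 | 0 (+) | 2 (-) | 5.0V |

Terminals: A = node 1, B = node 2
R1 and R2 are in series across V1 (node 0 → node 1 → node 2), and the output A–B is taken across R2, so this is a voltage divider.
Series current: I = V1/(R1 + R2) = 5/(40 + 20) = 5/60 = 0.08333 A
V_R2 = I × R2 = V1 × R2/(R1 + R2) = 5 × 20/60 = 1.667 V

Final answer: 1.667 V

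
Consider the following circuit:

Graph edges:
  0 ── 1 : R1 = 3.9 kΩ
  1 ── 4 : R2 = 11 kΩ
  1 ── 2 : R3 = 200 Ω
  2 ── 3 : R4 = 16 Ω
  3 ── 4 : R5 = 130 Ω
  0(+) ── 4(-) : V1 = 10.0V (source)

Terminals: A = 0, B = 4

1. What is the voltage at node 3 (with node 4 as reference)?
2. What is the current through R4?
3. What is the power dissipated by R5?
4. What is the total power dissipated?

Nodal analysis, taking node 4 as the 0 V reference.
Source V1 fixes V_0 = 10 V.
KCL at each unknown node (sum of currents leaving = 0; resistances in Ω):
  Node 1: (V_1 - 10)/3900 + (V_1 - 0)/11000 + (V_1 - V_2)/200 = 0
  Node 2: (V_2 - V_1)/200 + (V_2 - V_3)/16 = 0
  Node 3: (V_3 - V_2)/16 + (V_3 - 0)/130 = 0
Collecting terms (coefficients in siemens):
  0.005347·V_1 - 0.005·V_2 = 0.002564
  0.0675·V_2 - 0.005·V_1 - 0.0625·V_3 = 0
  0.07019·V_3 - 0.0625·V_2 = 0
Solving these 3 simultaneous equations (Gaussian elimination) gives:
  V_1 = 0.792 V, V_2 = 0.3342 V, V_3 = 0.2976 V
Part 1:
  Read off the nodal solution: V_3 = 0.2976 V
Part 2:
  I_R4 = (V_2 - V_3)/R4 = (0.3342 - 0.2976)/16 = 0.002289 A
  Magnitude: I_R4 = 0.002289 A
Part 3:
  I_R5 = (V_3 - V_4)/R5 = (0.2976 - 0)/130 = 0.002289 A
  P_R5 = I_R5² × R5 = (0.002289)² × 130 = 0.0006812 W
Part 4:
  Power in each resistor, P = (ΔV)²/R:
    P_R1 = (10 - 0.792)²/3900 = 0.02174 W
    P_R2 = (0.792 - 0)²/11000 = 0.00005702 W
    P_R3 = (0.792 - 0.3342)²/200 = 0.001048 W
    P_R4 = (0.3342 - 0.2976)²/16 = 0.00008383 W
    P_R5 = (0.2976 - 0)²/130 = 0.0006812 W
  P_total = P_R1 + P_R2 + P_R3 + P_R4 + P_R5 = 0.02361 W

Final answers:
1. V_3 = 0.2976 V
2. I_R4 = 0.002289 A
3. P_R5 = 0.0006812 W
4. P_total = 0.02361 W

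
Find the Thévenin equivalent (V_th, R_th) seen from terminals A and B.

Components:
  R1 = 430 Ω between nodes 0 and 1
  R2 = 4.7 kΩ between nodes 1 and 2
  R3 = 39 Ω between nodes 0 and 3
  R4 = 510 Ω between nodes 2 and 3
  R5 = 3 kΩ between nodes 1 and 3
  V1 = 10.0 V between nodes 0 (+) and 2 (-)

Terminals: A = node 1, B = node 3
Step 1 — V_th is the open-circuit voltage V_A - V_B (nothing connected across the terminals).
Nodal analysis, taking node 2 as the 0 V reference.
Source V1 fixes V_0 = 10 V.
KCL at each unknown node (sum of currents leaving = 0; resistances in Ω):
  Node 1: (V_1 - 10)/430 + (V_1 - 0)/4700 + (V_1 - V_3)/3000 = 0
  Node 3: (V_3 - 10)/39 + (V_3 - 0)/510 + (V_3 - V_1)/3000 = 0
Collecting terms (coefficients in siemens):
  0.002872·V_1 - 0.0003333·V_3 = 0.02326
  0.02794·V_3 - 0.0003333·V_1 = 0.2564
Determinant D = (0.002872)(0.02794) - (-0.0003333)(-0.0003333) = 0.00008011
V_1 = [(0.02326)(0.02794) - (-0.0003333)(0.2564)]/D = 9.176 V
V_3 = [(0.002872)(0.2564) - (0.02326)(-0.0003333)]/D = 9.288 V
V_th = V_1 - V_3 = 9.176 - 9.288 = -0.1118 V
Step 2 — R_th: zero the source — replace V1 by a short circuit (node 2 merges into node 0) — and find the resistance seen between A (node 1) and B (node 3).
Reduce the network between node 1 (A) and node 3 (B) by series/parallel combination:
  Rp1 = R1 ‖ R2 (parallel, both between nodes 0 and 1) = 1/(1/430 + 1/4700) = 394 Ω
  Rp2 = R3 ‖ R4 (parallel, both between nodes 0 and 3) = 1/(1/39 + 1/510) = 36.23 Ω
  Rs1 = Rp1 + Rp2 (series, joined only at node 0) = 394 + 36.23 = 430.2 Ω
  Rp3 = R5 ‖ Rs1 (parallel, both between nodes 1 and 3) = 1/(1/3000 + 1/430.2) = 376.2 Ω
R_th = 376.2 Ω

Final answer: V_th = -0.1118 V, R_th = 376.2 Ω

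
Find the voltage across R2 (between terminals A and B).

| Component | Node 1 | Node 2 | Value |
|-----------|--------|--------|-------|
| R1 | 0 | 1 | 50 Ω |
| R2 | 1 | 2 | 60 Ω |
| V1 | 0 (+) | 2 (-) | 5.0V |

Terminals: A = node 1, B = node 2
R1 and R2 are in series across V1 (node 0 → node 1 → node 2), and the output A–B is taken across R2, so this is a voltage divider.
Series current: I = V1/(R1 + R2) = 5/(50 + 60) = 5/110 = 0.04545 A
V_R2 = I × R2 = V1 × R2/(R1 + R2) = 5 × 60/110 = 2.727 V

Final answer: 2.727 V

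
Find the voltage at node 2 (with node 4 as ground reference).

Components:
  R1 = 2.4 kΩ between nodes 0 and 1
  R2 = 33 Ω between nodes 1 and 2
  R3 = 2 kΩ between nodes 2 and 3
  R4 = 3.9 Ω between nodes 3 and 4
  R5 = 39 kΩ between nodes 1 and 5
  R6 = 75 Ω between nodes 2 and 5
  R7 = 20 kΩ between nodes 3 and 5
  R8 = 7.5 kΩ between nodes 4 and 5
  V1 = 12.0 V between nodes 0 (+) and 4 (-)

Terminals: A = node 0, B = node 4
Nodal analysis, taking node 4 as the 0 V reference.
Source V1 fixes V_0 = 12 V.
KCL at each unknown node (sum of currents leaving = 0; resistances in Ω):
  Node 1: (V_1 - 12)/2400 + (V_1 - V_2)/33 + (V_1 - V_5)/39000 = 0
  Node 2: (V_2 - V_1)/33 + (V_2 - V_3)/2000 + (V_2 - V_5)/75 = 0
  Node 3: (V_3 - V_2)/2000 + (V_3 - 0)/3.9 + (V_3 - V_5)/20000 = 0
  Node 5: (V_5 - V_1)/39000 + (V_5 - V_2)/75 + (V_5 - V_3)/20000 + (V_5 - 0)/7500 = 0
Collecting terms (coefficients in siemens):
  0.03075·V_1 - 0.0303·V_2 - 0.00002564·V_5 = 0.005
  0.04414·V_2 - 0.0303·V_1 - 0.0005·V_3 - 0.01333·V_5 = 0
  0.257·V_3 - 0.0005·V_2 - 0.00005·V_5 = 0
  0.01354·V_5 - 0.00002564·V_1 - 0.01333·V_2 - 0.00005·V_3 = 0
Solving these 4 simultaneous equations (Gaussian elimination) gives:
  V_1 = 4.623 V, V_2 = 4.522 V, V_3 = 0.009667 V, V_5 = 4.461 V
The requested potential is V_2 = 4.522 V.

Final answer: V_2 = 4.522 V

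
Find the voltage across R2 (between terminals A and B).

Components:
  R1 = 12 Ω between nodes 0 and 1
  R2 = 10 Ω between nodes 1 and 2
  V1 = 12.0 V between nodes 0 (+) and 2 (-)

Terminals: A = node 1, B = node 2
R1 and R2 are in series across V1 (node 0 → node 1 → node 2), and the output A–B is taken across R2, so this is a voltage divider.
Series current: I = V1/(R1 + R2) = 12/(12 + 10) = 12/22 = 0.5455 A
V_R2 = I × R2 = V1 × R2/(R1 + R2) = 12 × 10/22 = 5.455 V

Final answer: 5.455 V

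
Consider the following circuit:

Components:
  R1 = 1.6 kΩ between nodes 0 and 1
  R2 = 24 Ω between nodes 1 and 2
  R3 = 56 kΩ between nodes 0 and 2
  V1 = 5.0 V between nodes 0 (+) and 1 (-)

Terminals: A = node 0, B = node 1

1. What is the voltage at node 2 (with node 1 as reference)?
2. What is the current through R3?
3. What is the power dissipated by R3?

Nodal analysis, taking node 1 as the 0 V reference.
Source V1 fixes V_0 = 5 V.
KCL at each unknown node (sum of currents leaving = 0; resistances in Ω):
  Node 2: (V_2 - 0)/24 + (V_2 - 5)/56000 = 0
Collecting terms: 0.04168 × V_2 = 0.00008929  =>  V_2 = 0.002142 V
Part 1:
  Read off the nodal solution: V_2 = 0.002142 V
Part 2:
  I_R3 = (V_0 - V_2)/R3 = (5 - 0.002142)/56000 = 0.00008925 A
  Magnitude: I_R3 = 0.00008925 A
Part 3:
  I_R3 = (V_0 - V_2)/R3 = (5 - 0.002142)/56000 = 0.00008925 A
  P_R3 = I_R3² × R3 = (0.00008925)² × 56000 = 0.000446 W

Final answers:
1. V_2 = 0.002142 V
2. I_R3 = 8.925e-05 A
3. P_R3 = 0.000446 W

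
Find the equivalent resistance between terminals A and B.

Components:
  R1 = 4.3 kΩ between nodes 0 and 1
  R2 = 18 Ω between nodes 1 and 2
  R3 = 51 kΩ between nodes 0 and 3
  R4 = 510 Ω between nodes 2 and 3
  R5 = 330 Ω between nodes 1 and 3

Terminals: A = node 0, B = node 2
The network is not a plain series/parallel combination. Inject a 1 A test current into terminal A (node 0) and return it from terminal B (node 2); then R_eq = V_A / (1 A).
Nodal analysis, taking node 2 as the 0 V reference.
Current source I_test pushes 1 A into node 0 and draws it out of node 2.
KCL at each unknown node (sum of currents leaving = 0; resistances in Ω):
  Node 0: (V_0 - V_1)/4300 + (V_0 - V_3)/51000 - 1 = 0
  Node 1: (V_1 - V_0)/4300 + (V_1 - 0)/18 + (V_1 - V_3)/330 = 0
  Node 3: (V_3 - V_0)/51000 + (V_3 - V_1)/330 + (V_3 - 0)/510 = 0
Collecting terms (coefficients in siemens):
  0.0002522·V_0 - 0.0002326·V_1 - 0.00001961·V_3 = 1
  0.05882·V_1 - 0.0002326·V_0 - 0.00303·V_3 = 0
  0.005011·V_3 - 0.00001961·V_0 - 0.00303·V_1 = 0
Solving these 3 simultaneous equations (Gaussian elimination) gives:
  V_0 = 3983 V, V_1 = 17.09 V, V_3 = 25.92 V
R_eq = V_0 / 1 A = 3983 Ω = 3.983 kΩ

Final answer: 3.983 kΩ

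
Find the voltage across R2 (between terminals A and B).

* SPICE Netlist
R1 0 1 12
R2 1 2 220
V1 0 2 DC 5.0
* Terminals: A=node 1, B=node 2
R1 and R2 are in series across V1 (node 0 → node 1 → node 2), and the output A–B is taken across R2, so this is a voltage divider.
Series current: I = V1/(R1 + R2) = 5/(12 + 220) = 5/232 = 0.02155 A
V_R2 = I × R2 = V1 × R2/(R1 + R2) = 5 × 220/232 = 4.741 V

Final answer: 4.741 V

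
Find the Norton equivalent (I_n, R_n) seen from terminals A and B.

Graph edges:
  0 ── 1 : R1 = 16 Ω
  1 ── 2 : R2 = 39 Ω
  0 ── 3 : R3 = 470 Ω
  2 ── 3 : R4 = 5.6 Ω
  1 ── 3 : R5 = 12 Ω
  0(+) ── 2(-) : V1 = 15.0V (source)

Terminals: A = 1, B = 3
Find the Thévenin equivalent first; then I_n = V_th/R_th and R_n = R_th.
Step 1 — V_th is the open-circuit voltage V_A - V_B (nothing connected across the terminals).
Nodal analysis, taking node 2 as the 0 V reference.
Source V1 fixes V_0 = 15 V.
KCL at each unknown node (sum of currents leaving = 0; resistances in Ω):
  Node 1: (V_1 - 15)/16 + (V_1 - 0)/39 + (V_1 - V_3)/12 = 0
  Node 3: (V_3 - 15)/470 + (V_3 - 0)/5.6 + (V_3 - V_1)/12 = 0
Collecting terms (coefficients in siemens):
  0.1715·V_1 - 0.08333·V_3 = 0.9375
  0.264·V_3 - 0.08333·V_1 = 0.03191
Determinant D = (0.1715)(0.264) - (-0.08333)(-0.08333) = 0.03833
V_1 = [(0.9375)(0.264) - (-0.08333)(0.03191)]/D = 6.527 V
V_3 = [(0.1715)(0.03191) - (0.9375)(-0.08333)]/D = 2.181 V
V_th = V_1 - V_3 = 6.527 - 2.181 = 4.346 V
Step 2 — R_th: zero the source — replace V1 by a short circuit (node 2 merges into node 0) — and find the resistance seen between A (node 1) and B (node 3).
Reduce the network between node 1 (A) and node 3 (B) by series/parallel combination:
  Rp1 = R1 ‖ R2 (parallel, both between nodes 0 and 1) = 1/(1/16 + 1/39) = 11.35 Ω
  Rp2 = R3 ‖ R4 (parallel, both between nodes 0 and 3) = 1/(1/470 + 1/5.6) = 5.534 Ω
  Rs1 = Rp1 + Rp2 (series, joined only at node 0) = 11.35 + 5.534 = 16.88 Ω
  Rp3 = R5 ‖ Rs1 (parallel, both between nodes 1 and 3) = 1/(1/12 + 1/16.88) = 7.014 Ω
R_th = 7.014 Ω
I_n = V_th/R_th = 4.346/7.014 = 0.6197 A, and R_n = R_th = 7.014 Ω

Final answer: I_n = 0.6197 A, R_n = 7.014 Ω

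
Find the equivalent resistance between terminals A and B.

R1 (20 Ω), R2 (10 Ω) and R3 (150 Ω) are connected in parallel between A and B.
Reduce the network between node 0 (A) and node 1 (B) by series/parallel combination:
  Rp1 = R1 ‖ R2 ‖ R3 (parallel, all between nodes 0 and 1) = 1/(1/20 + 1/10 + 1/150) = 6.383 Ω
R_eq = 6.383 Ω

Final answer: 6.383 Ω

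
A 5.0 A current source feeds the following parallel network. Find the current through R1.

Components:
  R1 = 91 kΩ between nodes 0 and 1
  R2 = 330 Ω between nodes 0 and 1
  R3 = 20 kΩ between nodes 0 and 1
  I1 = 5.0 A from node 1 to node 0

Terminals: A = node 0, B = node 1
All resistors sit directly between nodes 0 and 1, so they are in parallel and share one voltage V; the full source current 5 A splits among them.
1/R_par = 1/91000 + 1/330 + 1/20000 = 0.003091 S  =>  R_par = 323.5 Ω
V = I × R_par = 5 × 323.5 = 1617 V
I_R1 = V/R1 = 1617/91000 = 0.01777 A

Final answer: 0.01777 A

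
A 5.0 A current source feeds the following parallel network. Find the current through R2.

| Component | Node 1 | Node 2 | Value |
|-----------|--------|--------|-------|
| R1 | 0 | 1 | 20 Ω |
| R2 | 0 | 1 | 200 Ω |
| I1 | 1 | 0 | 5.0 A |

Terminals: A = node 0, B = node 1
All resistors sit directly between nodes 0 and 1, so they are in parallel and share one voltage V; the full source current 5 A splits among them.
1/R_par = 1/20 + 1/200 = 0.055 S  =>  R_par = 18.18 Ω
V = I × R_par = 5 × 18.18 = 90.91 V
I_R2 = V/R2 = 90.91/200 = 0.4545 A

Final answer: 0.4545 A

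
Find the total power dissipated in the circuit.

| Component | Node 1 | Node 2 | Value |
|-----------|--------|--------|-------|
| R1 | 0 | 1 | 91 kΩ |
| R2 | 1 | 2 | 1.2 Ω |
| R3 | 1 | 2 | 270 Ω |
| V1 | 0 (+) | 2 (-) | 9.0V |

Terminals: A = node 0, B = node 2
Nodal analysis, taking node 2 as the 0 V reference.
Source V1 fixes V_0 = 9 V.
KCL at each unknown node (sum of currents leaving = 0; resistances in Ω):
  Node 1: (V_1 - 9)/91000 + (V_1 - 0)/1.2 + (V_1 - 0)/270 = 0
Collecting terms: 0.837 × V_1 = 0.0000989  =>  V_1 = 0.0001182 V
Power in each resistor, P = (ΔV)²/R:
  P_R1 = (9 - 0.0001182)²/91000 = 0.0008901 W
  P_R2 = (0.0001182 - 0)²/1.2 = 0.00000001163 W
  P_R3 = (0.0001182 - 0)²/270 = 0.00000000005171 W
P_total = P_R1 + P_R2 + P_R3 = 0.0008901 W

Final answer: 0.0008901 W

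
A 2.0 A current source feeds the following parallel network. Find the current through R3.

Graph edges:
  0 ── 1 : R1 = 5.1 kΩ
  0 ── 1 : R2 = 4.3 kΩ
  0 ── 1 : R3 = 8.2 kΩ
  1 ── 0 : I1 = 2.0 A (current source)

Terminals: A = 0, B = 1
All resistors sit directly between nodes 0 and 1, so they are in parallel and share one voltage V; the full source current 2 A splits among them.
1/R_par = 1/5100 + 1/4300 + 1/8200 = 0.0005506 S  =>  R_par = 1816 Ω
V = I × R_par = 2 × 1816 = 3632 V
I_R3 = V/R3 = 3632/8200 = 0.443 A

Final answer: 0.443 A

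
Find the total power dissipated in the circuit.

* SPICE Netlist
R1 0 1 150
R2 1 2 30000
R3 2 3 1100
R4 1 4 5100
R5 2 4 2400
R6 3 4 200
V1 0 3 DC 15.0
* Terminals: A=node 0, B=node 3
Nodal analysis, taking node 3 as the 0 V reference.
Source V1 fixes V_0 = 15 V.
KCL at each unknown node (sum of currents leaving = 0; resistances in Ω):
  Node 1: (V_1 - 15)/150 + (V_1 - V_2)/30000 + (V_1 - V_4)/5100 = 0
  Node 2: (V_2 - V_1)/30000 + (V_2 - 0)/1100 + (V_2 - V_4)/2400 = 0
  Node 4: (V_4 - V_1)/5100 + (V_4 - V_2)/2400 + (V_4 - 0)/200 = 0
Collecting terms (coefficients in siemens):
  0.006896·V_1 - 0.00003333·V_2 - 0.0001961·V_4 = 0.1
  0.001359·V_2 - 0.00003333·V_1 - 0.0004167·V_4 = 0
  0.005613·V_4 - 0.0001961·V_1 - 0.0004167·V_2 = 0
Solving these 3 simultaneous equations (Gaussian elimination) gives:
  V_1 = 14.52 V, V_2 = 0.5235 V, V_4 = 0.5461 V
Power in each resistor, P = (ΔV)²/R:
  P_R1 = (15 - 14.52)²/150 = 0.001542 W
  P_R2 = (14.52 - 0.5235)²/30000 = 0.006529 W
  P_R3 = (0.5235 - 0)²/1100 = 0.0002492 W
  P_R4 = (14.52 - 0.5461)²/5100 = 0.03828 W
  P_R5 = (0.5235 - 0.5461)²/2400 = 0.0000002122 W
  P_R6 = (0 - 0.5461)²/200 = 0.001491 W
P_total = P_R1 + P_R2 + P_R3 + P_R4 + P_R5 + P_R6 = 0.04809 W

Final answer: 0.04809 W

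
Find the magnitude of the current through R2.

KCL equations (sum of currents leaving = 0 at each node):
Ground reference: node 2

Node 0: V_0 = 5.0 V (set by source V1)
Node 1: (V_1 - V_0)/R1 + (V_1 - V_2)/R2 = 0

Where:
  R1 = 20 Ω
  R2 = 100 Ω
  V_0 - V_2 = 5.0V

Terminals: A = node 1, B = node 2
Nodal analysis, taking node 2 as the 0 V reference.
Source V1 fixes V_0 = 5 V.
KCL at each unknown node (sum of currents leaving = 0; resistances in Ω):
  Node 1: (V_1 - 5)/20 + (V_1 - 0)/100 = 0
Collecting terms: 0.06 × V_1 = 0.25  =>  V_1 = 4.167 V
I_R2 = (V_1 - V_2)/R2 = (4.167 - 0)/100 = 0.04167 A
|I_R2| = 0.04167 A

Final answer: |I_R2| = 0.04167 A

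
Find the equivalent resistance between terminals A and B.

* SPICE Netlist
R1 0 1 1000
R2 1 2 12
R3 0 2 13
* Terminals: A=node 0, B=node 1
Reduce the network between node 0 (A) and node 1 (B) by series/parallel combination:
  Rs1 = R3 + R2 (series, joined only at node 2) = 13 + 12 = 25 Ω
  Rp1 = R1 ‖ Rs1 (parallel, both between nodes 0 and 1) = 1/(1/1000 + 1/25) = 24.39 Ω
R_eq = 24.39 Ω

Final answer: 24.39 Ω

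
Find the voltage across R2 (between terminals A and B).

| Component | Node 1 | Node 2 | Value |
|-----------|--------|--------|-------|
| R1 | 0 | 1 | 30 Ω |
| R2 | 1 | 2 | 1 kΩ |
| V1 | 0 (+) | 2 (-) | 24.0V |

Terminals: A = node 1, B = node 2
R1 and R2 are in series across V1 (node 0 → node 1 → node 2), and the output A–B is taken across R2, so this is a voltage divider.
Series current: I = V1/(R1 + R2) = 24/(30 + 1000) = 24/1030 = 0.0233 A
V_R2 = I × R2 = V1 × R2/(R1 + R2) = 24 × 1000/1030 = 23.3 V

Final answer: 23.3 V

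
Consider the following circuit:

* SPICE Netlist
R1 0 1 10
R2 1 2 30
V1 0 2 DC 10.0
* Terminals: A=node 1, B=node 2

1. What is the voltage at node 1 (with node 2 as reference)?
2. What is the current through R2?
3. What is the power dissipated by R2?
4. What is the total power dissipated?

Nodal analysis, taking node 2 as the 0 V reference.
Source V1 fixes V_0 = 10 V.
KCL at each unknown node (sum of currents leaving = 0; resistances in Ω):
  Node 1: (V_1 - 10)/10 + (V_1 - 0)/30 = 0
Collecting terms: 0.1333 × V_1 = 1  =>  V_1 = 7.5 V
Part 1:
  Read off the nodal solution: V_1 = 7.5 V
Part 2:
  I_R2 = (V_1 - V_2)/R2 = (7.5 - 0)/30 = 0.25 A
  Magnitude: I_R2 = 0.25 A
Part 3:
  I_R2 = (V_1 - V_2)/R2 = (7.5 - 0)/30 = 0.25 A
  P_R2 = I_R2² × R2 = (0.25)² × 30 = 1.875 W
Part 4:
  Power in each resistor, P = (ΔV)²/R:
    P_R1 = (10 - 7.5)²/10 = 0.625 W
    P_R2 = (7.5 - 0)²/30 = 1.875 W
  P_total = P_R1 + P_R2 = 2.5 W

Final answers:
1. V_1 = 7.5 V
2. I_R2 = 0.25 A
3. P_R2 = 1.875 W
4. P_total = 2.5 W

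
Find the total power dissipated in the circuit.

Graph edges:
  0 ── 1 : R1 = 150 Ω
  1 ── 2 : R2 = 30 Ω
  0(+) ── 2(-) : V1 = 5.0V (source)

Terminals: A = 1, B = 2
Nodal analysis, taking node 2 as the 0 V reference.
Source V1 fixes V_0 = 5 V.
KCL at each unknown node (sum of currents leaving = 0; resistances in Ω):
  Node 1: (V_1 - 5)/150 + (V_1 - 0)/30 = 0
Collecting terms: 0.04 × V_1 = 0.03333  =>  V_1 = 0.8333 V
Power in each resistor, P = (ΔV)²/R:
  P_R1 = (5 - 0.8333)²/150 = 0.1157 W
  P_R2 = (0.8333 - 0)²/30 = 0.02315 W
P_total = P_R1 + P_R2 = 0.1389 W

Final answer: 0.1389 W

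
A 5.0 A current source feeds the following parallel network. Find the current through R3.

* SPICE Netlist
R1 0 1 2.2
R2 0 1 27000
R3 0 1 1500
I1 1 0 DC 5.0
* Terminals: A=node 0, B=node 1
All resistors sit directly between nodes 0 and 1, so they are in parallel and share one voltage V; the full source current 5 A splits among them.
1/R_par = 1/2.2 + 1/27000 + 1/1500 = 0.4552 S  =>  R_par = 2.197 Ω
V = I × R_par = 5 × 2.197 = 10.98 V
I_R3 = V/R3 = 10.98/1500 = 0.007322 A

Final answer: 0.007322 A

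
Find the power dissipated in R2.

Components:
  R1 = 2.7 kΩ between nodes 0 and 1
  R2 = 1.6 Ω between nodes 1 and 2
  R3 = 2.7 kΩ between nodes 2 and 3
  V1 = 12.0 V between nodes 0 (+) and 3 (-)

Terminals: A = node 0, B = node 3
Nodal analysis, taking node 3 as the 0 V reference.
Source V1 fixes V_0 = 12 V.
KCL at each unknown node (sum of currents leaving = 0; resistances in Ω):
  Node 1: (V_1 - 12)/2700 + (V_1 - V_2)/1.6 = 0
  Node 2: (V_2 - V_1)/1.6 + (V_2 - 0)/2700 = 0
Collecting terms (coefficients in siemens):
  0.6254·V_1 - 0.625·V_2 = 0.004444
  0.6254·V_2 - 0.625·V_1 = 0
Determinant D = (0.6254)(0.6254) - (-0.625)(-0.625) = 0.0004631
V_1 = [(0.004444)(0.6254) - (-0.625)(0)]/D = 6.002 V
V_2 = [(0.6254)(0) - (0.004444)(-0.625)]/D = 5.998 V
I_R2 = (V_1 - V_2)/R2 = (6.002 - 5.998)/1.6 = 0.002222 A
P_R2 = I_R2² × R2 = (0.002222)² × 1.6 = 0.000007897 W

Final answer: 7.897e-06 W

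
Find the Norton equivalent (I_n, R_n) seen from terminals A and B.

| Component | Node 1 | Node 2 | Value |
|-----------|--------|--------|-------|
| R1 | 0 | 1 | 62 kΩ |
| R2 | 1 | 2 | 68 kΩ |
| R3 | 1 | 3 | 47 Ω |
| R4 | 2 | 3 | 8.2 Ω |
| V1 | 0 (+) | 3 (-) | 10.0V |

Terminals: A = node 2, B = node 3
Find the Thévenin equivalent first; then I_n = V_th/R_th and R_n = R_th.
Step 1 — V_th is the open-circuit voltage V_A - V_B (nothing connected across the terminals).
Nodal analysis, taking node 3 as the 0 V reference.
Source V1 fixes V_0 = 10 V.
KCL at each unknown node (sum of currents leaving = 0; resistances in Ω):
  Node 1: (V_1 - 10)/62000 + (V_1 - V_2)/68000 + (V_1 - 0)/47 = 0
  Node 2: (V_2 - V_1)/68000 + (V_2 - 0)/8.2 = 0
Collecting terms (coefficients in siemens):
  0.02131·V_1 - 0.00001471·V_2 = 0.0001613
  0.122·V_2 - 0.00001471·V_1 = 0
Determinant D = (0.02131)(0.122) - (-0.00001471)(-0.00001471) = 0.002599
V_1 = [(0.0001613)(0.122) - (-0.00001471)(0)]/D = 0.00757 V
V_2 = [(0.02131)(0) - (0.0001613)(-0.00001471)]/D = 0.0000009127 V
V_th = V_2 - V_3 = 0.0000009127 - 0 = 0.0000009127 V
Step 2 — R_th: zero the source — replace V1 by a short circuit (node 3 merges into node 0) — and find the resistance seen between A (node 2) and B (node 0).
Reduce the network between node 2 (A) and node 0 (B) by series/parallel combination:
  Rp1 = R1 ‖ R3 (parallel, both between nodes 0 and 1) = 1/(1/62000 + 1/47) = 46.96 Ω
  Rs1 = R2 + Rp1 (series, joined only at node 1) = 68000 + 46.96 = 68050 Ω
  Rp2 = R4 ‖ Rs1 (parallel, both between nodes 0 and 2) = 1/(1/8.2 + 1/68050) = 8.199 Ω
R_th = 8.199 Ω
I_n = V_th/R_th = 0.0000009127/8.199 = 0.0000001113 A, and R_n = R_th = 8.199 Ω

Final answer: I_n = 1.113e-07 A, R_n = 8.199 Ω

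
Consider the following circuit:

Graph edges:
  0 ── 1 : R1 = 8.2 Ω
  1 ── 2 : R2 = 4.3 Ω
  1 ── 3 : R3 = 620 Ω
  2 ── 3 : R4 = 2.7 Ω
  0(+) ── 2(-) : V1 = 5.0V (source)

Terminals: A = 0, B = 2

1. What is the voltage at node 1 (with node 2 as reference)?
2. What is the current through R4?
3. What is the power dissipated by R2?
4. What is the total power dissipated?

Nodal analysis, taking node 2 as the 0 V reference.
Source V1 fixes V_0 = 5 V.
KCL at each unknown node (sum of currents leaving = 0; resistances in Ω):
  Node 1: (V_1 - 5)/8.2 + (V_1 - 0)/4.3 + (V_1 - V_3)/620 = 0
  Node 3: (V_3 - V_1)/620 + (V_3 - 0)/2.7 = 0
Collecting terms (coefficients in siemens):
  0.3561·V_1 - 0.001613·V_3 = 0.6098
  0.372·V_3 - 0.001613·V_1 = 0
Determinant D = (0.3561)(0.372) - (-0.001613)(-0.001613) = 0.1325
V_1 = [(0.6098)(0.372) - (-0.001613)(0)]/D = 1.712 V
V_3 = [(0.3561)(0) - (0.6098)(-0.001613)]/D = 0.007424 V
Part 1:
  Read off the nodal solution: V_1 = 1.712 V
Part 2:
  I_R4 = (V_2 - V_3)/R4 = (0 - 0.007424)/2.7 = -0.00275 A
  Magnitude: I_R4 = 0.00275 A
Part 3:
  I_R2 = (V_1 - V_2)/R2 = (1.712 - 0)/4.3 = 0.3982 A
  P_R2 = I_R2² × R2 = (0.3982)² × 4.3 = 0.6818 W
Part 4:
  Power in each resistor, P = (ΔV)²/R:
    P_R1 = (5 - 1.712)²/8.2 = 1.318 W
    P_R2 = (1.712 - 0)²/4.3 = 0.6818 W
    P_R3 = (1.712 - 0.007424)²/620 = 0.004688 W
    P_R4 = (0 - 0.007424)²/2.7 = 0.00002041 W
  P_total = P_R1 + P_R2 + P_R3 + P_R4 = 2.005 W

Final answers:
1. V_1 = 1.712 V
2. I_R4 = 0.00275 A
3. P_R2 = 0.6818 W
4. P_total = 2.005 W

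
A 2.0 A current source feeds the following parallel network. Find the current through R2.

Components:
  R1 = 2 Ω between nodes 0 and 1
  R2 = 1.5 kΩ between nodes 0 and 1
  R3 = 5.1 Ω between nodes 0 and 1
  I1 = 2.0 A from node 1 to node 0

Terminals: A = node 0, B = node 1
All resistors sit directly between nodes 0 and 1, so they are in parallel and share one voltage V; the full source current 2 A splits among them.
1/R_par = 1/2 + 1/1500 + 1/5.1 = 0.6967 S  =>  R_par = 1.435 Ω
V = I × R_par = 2 × 1.435 = 2.87 V
I_R2 = V/R2 = 2.87/1500 = 0.001914 A

Final answer: 0.001914 A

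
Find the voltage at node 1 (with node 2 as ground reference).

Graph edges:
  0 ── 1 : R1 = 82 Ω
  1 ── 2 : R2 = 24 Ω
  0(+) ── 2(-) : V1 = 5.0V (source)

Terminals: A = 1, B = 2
Nodal analysis, taking node 2 as the 0 V reference.
Source V1 fixes V_0 = 5 V.
KCL at each unknown node (sum of currents leaving = 0; resistances in Ω):
  Node 1: (V_1 - 5)/82 + (V_1 - 0)/24 = 0
Collecting terms: 0.05386 × V_1 = 0.06098  =>  V_1 = 1.132 V
The requested potential is V_1 = 1.132 V.

Final answer: V_1 = 1.132 V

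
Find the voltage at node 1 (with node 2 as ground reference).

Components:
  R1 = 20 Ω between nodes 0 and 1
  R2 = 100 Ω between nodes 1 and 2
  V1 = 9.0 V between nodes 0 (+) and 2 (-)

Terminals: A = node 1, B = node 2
Nodal analysis, taking node 2 as the 0 V reference.
Source V1 fixes V_0 = 9 V.
KCL at each unknown node (sum of currents leaving = 0; resistances in Ω):
  Node 1: (V_1 - 9)/20 + (V_1 - 0)/100 = 0
Collecting terms: 0.06 × V_1 = 0.45  =>  V_1 = 7.5 V
The requested potential is V_1 = 7.5 V.

Final answer: V_1 = 7.5 V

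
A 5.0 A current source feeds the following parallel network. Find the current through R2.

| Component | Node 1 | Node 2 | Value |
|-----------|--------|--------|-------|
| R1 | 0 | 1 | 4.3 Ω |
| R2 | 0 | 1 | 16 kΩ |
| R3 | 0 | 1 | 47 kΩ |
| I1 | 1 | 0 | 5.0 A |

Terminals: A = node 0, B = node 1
All resistors sit directly between nodes 0 and 1, so they are in parallel and share one voltage V; the full source current 5 A splits among them.
1/R_par = 1/4.3 + 1/16000 + 1/47000 = 0.2326 S  =>  R_par = 4.298 Ω
V = I × R_par = 5 × 4.298 = 21.49 V
I_R2 = V/R2 = 21.49/16000 = 0.001343 A

Final answer: 0.001343 A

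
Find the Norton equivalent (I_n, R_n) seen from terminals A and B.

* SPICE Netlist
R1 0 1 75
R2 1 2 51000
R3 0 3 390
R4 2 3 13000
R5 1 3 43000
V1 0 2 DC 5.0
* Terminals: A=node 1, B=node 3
Find the Thévenin equivalent first; then I_n = V_th/R_th and R_n = R_th.
Step 1 — V_th is the open-circuit voltage V_A - V_B (nothing connected across the terminals).
Nodal analysis, taking node 2 as the 0 V reference.
Source V1 fixes V_0 = 5 V.
KCL at each unknown node (sum of currents leaving = 0; resistances in Ω):
  Node 1: (V_1 - 5)/75 + (V_1 - 0)/51000 + (V_1 - V_3)/43000 = 0
  Node 3: (V_3 - 5)/390 + (V_3 - 0)/13000 + (V_3 - V_1)/43000 = 0
Collecting terms (coefficients in siemens):
  0.01338·V_1 - 0.00002326·V_3 = 0.06667
  0.002664·V_3 - 0.00002326·V_1 = 0.01282
Determinant D = (0.01338)(0.002664) - (-0.00002326)(-0.00002326) = 0.00003564
V_1 = [(0.06667)(0.002664) - (-0.00002326)(0.01282)]/D = 4.992 V
V_3 = [(0.01338)(0.01282) - (0.06667)(-0.00002326)]/D = 4.856 V
V_th = V_1 - V_3 = 4.992 - 4.856 = 0.1368 V
Step 2 — R_th: zero the source — replace V1 by a short circuit (node 2 merges into node 0) — and find the resistance seen between A (node 1) and B (node 3).
Reduce the network between node 1 (A) and node 3 (B) by series/parallel combination:
  Rp1 = R1 ‖ R2 (parallel, both between nodes 0 and 1) = 1/(1/75 + 1/51000) = 74.89 Ω
  Rp2 = R3 ‖ R4 (parallel, both between nodes 0 and 3) = 1/(1/390 + 1/13000) = 378.6 Ω
  Rs1 = Rp1 + Rp2 (series, joined only at node 0) = 74.89 + 378.6 = 453.5 Ω
  Rp3 = R5 ‖ Rs1 (parallel, both between nodes 1 and 3) = 1/(1/43000 + 1/453.5) = 448.8 Ω
R_th = 448.8 Ω
I_n = V_th/R_th = 0.1368/448.8 = 0.0003049 A, and R_n = R_th = 448.8 Ω

Final answer: I_n = 0.0003049 A, R_n = 448.8 Ω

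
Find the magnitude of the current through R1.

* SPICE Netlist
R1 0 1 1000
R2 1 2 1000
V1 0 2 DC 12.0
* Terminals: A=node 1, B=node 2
Nodal analysis, taking node 2 as the 0 V reference.
Source V1 fixes V_0 = 12 V.
KCL at each unknown node (sum of currents leaving = 0; resistances in Ω):
  Node 1: (V_1 - 12)/1000 + (V_1 - 0)/1000 = 0
Collecting terms: 0.002 × V_1 = 0.012  =>  V_1 = 6 V
I_R1 = (V_0 - V_1)/R1 = (12 - 6)/1000 = 0.006 A
|I_R1| = 0.006 A

Final answer: |I_R1| = 0.006 A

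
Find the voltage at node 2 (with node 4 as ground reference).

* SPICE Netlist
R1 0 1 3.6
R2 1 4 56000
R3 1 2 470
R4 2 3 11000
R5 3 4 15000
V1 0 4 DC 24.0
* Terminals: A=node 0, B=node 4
Nodal analysis, taking node 4 as the 0 V reference.
Source V1 fixes V_0 = 24 V.
KCL at each unknown node (sum of currents leaving = 0; resistances in Ω):
  Node 1: (V_1 - 24)/3.6 + (V_1 - 0)/56000 + (V_1 - V_2)/470 = 0
  Node 2: (V_2 - V_1)/470 + (V_2 - V_3)/11000 = 0
  Node 3: (V_3 - V_2)/11000 + (V_3 - 0)/15000 = 0
Collecting terms (coefficients in siemens):
  0.2799·V_1 - 0.002128·V_2 = 6.667
  0.002219·V_2 - 0.002128·V_1 - 0.00009091·V_3 = 0
  0.0001576·V_3 - 0.00009091·V_2 = 0
Solving these 3 simultaneous equations (Gaussian elimination) gives:
  V_1 = 24 V, V_2 = 23.57 V, V_3 = 13.6 V
The requested potential is V_2 = 23.57 V.

Final answer: V_2 = 23.57 V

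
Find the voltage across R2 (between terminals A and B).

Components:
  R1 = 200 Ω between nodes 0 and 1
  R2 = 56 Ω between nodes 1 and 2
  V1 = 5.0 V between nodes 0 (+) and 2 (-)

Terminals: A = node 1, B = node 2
R1 and R2 are in series across V1 (node 0 → node 1 → node 2), and the output A–B is taken across R2, so this is a voltage divider.
Series current: I = V1/(R1 + R2) = 5/(200 + 56) = 5/256 = 0.01953 A
V_R2 = I × R2 = V1 × R2/(R1 + R2) = 5 × 56/256 = 1.094 V

Final answer: 1.094 V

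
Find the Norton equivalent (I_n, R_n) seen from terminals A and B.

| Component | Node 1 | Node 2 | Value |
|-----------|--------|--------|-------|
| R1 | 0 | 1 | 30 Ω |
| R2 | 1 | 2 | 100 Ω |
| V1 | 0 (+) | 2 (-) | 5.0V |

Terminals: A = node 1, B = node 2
Find the Thévenin equivalent first; then I_n = V_th/R_th and R_n = R_th.
Step 1 — V_th is the open-circuit voltage V_A - V_B (nothing connected across the terminals).
Nodal analysis, taking node 2 as the 0 V reference.
Source V1 fixes V_0 = 5 V.
KCL at each unknown node (sum of currents leaving = 0; resistances in Ω):
  Node 1: (V_1 - 5)/30 + (V_1 - 0)/100 = 0
Collecting terms: 0.04333 × V_1 = 0.1667  =>  V_1 = 3.846 V
V_th = V_1 - V_2 = 3.846 - 0 = 3.846 V
Step 2 — R_th: zero the source — replace V1 by a short circuit (node 2 merges into node 0) — and find the resistance seen between A (node 1) and B (node 0).
Reduce the network between node 1 (A) and node 0 (B) by series/parallel combination:
  Rp1 = R1 ‖ R2 (parallel, both between nodes 0 and 1) = 1/(1/30 + 1/100) = 23.08 Ω
R_th = 23.08 Ω
I_n = V_th/R_th = 3.846/23.08 = 0.1667 A, and R_n = R_th = 23.08 Ω

Final answer: I_n = 0.1667 A, R_n = 23.08 Ω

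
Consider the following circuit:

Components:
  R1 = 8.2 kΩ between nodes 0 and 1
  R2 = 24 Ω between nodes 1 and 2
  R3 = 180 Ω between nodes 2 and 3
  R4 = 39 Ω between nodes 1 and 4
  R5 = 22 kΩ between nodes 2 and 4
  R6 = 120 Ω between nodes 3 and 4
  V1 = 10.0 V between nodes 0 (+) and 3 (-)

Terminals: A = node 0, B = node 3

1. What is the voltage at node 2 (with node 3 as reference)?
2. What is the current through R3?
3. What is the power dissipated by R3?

Nodal analysis, taking node 3 as the 0 V reference.
Source V1 fixes V_0 = 10 V.
KCL at each unknown node (sum of currents leaving = 0; resistances in Ω):
  Node 1: (V_1 - 10)/8200 + (V_1 - V_2)/24 + (V_1 - V_4)/39 = 0
  Node 2: (V_2 - V_1)/24 + (V_2 - 0)/180 + (V_2 - V_4)/22000 = 0
  Node 4: (V_4 - V_1)/39 + (V_4 - V_2)/22000 + (V_4 - 0)/120 = 0
Collecting terms (coefficients in siemens):
  0.06743·V_1 - 0.04167·V_2 - 0.02564·V_4 = 0.00122
  0.04727·V_2 - 0.04167·V_1 - 0.00004545·V_4 = 0
  0.03402·V_4 - 0.02564·V_1 - 0.00004545·V_2 = 0
Solving these 3 simultaneous equations (Gaussian elimination) gives:
  V_1 = 0.1078 V, V_2 = 0.09509 V, V_4 = 0.08137 V
Part 1:
  Read off the nodal solution: V_2 = 0.09509 V
Part 2:
  I_R3 = (V_2 - V_3)/R3 = (0.09509 - 0)/180 = 0.0005283 A
  Magnitude: I_R3 = 0.0005283 A
Part 3:
  I_R3 = (V_2 - V_3)/R3 = (0.09509 - 0)/180 = 0.0005283 A
  P_R3 = I_R3² × R3 = (0.0005283)² × 180 = 0.00005024 W

Final answers:
1. V_2 = 0.09509 V
2. I_R3 = 0.0005283 A
3. P_R3 = 5.024e-05 W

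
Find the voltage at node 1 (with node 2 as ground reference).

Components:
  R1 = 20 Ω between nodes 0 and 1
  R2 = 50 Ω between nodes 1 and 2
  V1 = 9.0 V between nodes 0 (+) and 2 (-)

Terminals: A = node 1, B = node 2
Nodal analysis, taking node 2 as the 0 V reference.
Source V1 fixes V_0 = 9 V.
KCL at each unknown node (sum of currents leaving = 0; resistances in Ω):
  Node 1: (V_1 - 9)/20 + (V_1 - 0)/50 = 0
Collecting terms: 0.07 × V_1 = 0.45  =>  V_1 = 6.429 V
The requested potential is V_1 = 6.429 V.

Final answer: V_1 = 6.429 V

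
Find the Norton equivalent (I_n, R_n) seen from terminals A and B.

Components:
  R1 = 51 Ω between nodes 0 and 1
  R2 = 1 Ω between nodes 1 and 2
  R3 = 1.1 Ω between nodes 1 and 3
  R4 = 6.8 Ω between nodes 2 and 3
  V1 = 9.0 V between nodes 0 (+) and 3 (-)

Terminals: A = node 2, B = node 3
Find the Thévenin equivalent first; then I_n = V_th/R_th and R_n = R_th.
Step 1 — V_th is the open-circuit voltage V_A - V_B (nothing connected across the terminals).
Nodal analysis, taking node 3 as the 0 V reference.
Source V1 fixes V_0 = 9 V.
KCL at each unknown node (sum of currents leaving = 0; resistances in Ω):
  Node 1: (V_1 - 9)/51 + (V_1 - V_2)/1 + (V_1 - 0)/1.1 = 0
  Node 2: (V_2 - V_1)/1 + (V_2 - 0)/6.8 = 0
Collecting terms (coefficients in siemens):
  1.929·V_1 - 1·V_2 = 0.1765
  1.147·V_2 - 1·V_1 = 0
Determinant D = (1.929)(1.147) - (-1)(-1) = 1.212
V_1 = [(0.1765)(1.147) - (-1)(0)]/D = 0.167 V
V_2 = [(1.929)(0) - (0.1765)(-1)]/D = 0.1456 V
V_th = V_2 - V_3 = 0.1456 - 0 = 0.1456 V
Step 2 — R_th: zero the source — replace V1 by a short circuit (node 3 merges into node 0) — and find the resistance seen between A (node 2) and B (node 0).
Reduce the network between node 2 (A) and node 0 (B) by series/parallel combination:
  Rp1 = R1 ‖ R3 (parallel, both between nodes 0 and 1) = 1/(1/51 + 1/1.1) = 1.077 Ω
  Rs1 = R2 + Rp1 (series, joined only at node 1) = 1 + 1.077 = 2.077 Ω
  Rp2 = R4 ‖ Rs1 (parallel, both between nodes 0 and 2) = 1/(1/6.8 + 1/2.077) = 1.591 Ω
R_th = 1.591 Ω
I_n = V_th/R_th = 0.1456/1.591 = 0.0915 A, and R_n = R_th = 1.591 Ω

Final answer: I_n = 0.0915 A, R_n = 1.591 Ω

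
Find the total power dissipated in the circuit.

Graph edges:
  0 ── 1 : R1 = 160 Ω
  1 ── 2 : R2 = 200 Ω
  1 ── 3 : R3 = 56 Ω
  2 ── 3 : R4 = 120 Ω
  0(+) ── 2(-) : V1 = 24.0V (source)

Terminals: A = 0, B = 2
Nodal analysis, taking node 2 as the 0 V reference.
Source V1 fixes V_0 = 24 V.
KCL at each unknown node (sum of currents leaving = 0; resistances in Ω):
  Node 1: (V_1 - 24)/160 + (V_1 - 0)/200 + (V_1 - V_3)/56 = 0
  Node 3: (V_3 - V_1)/56 + (V_3 - 0)/120 = 0
Collecting terms (coefficients in siemens):
  0.02911·V_1 - 0.01786·V_3 = 0.15
  0.02619·V_3 - 0.01786·V_1 = 0
Determinant D = (0.02911)(0.02619) - (-0.01786)(-0.01786) = 0.0004435
V_1 = [(0.15)(0.02619) - (-0.01786)(0)]/D = 8.859 V
V_3 = [(0.02911)(0) - (0.15)(-0.01786)]/D = 6.04 V
Power in each resistor, P = (ΔV)²/R:
  P_R1 = (24 - 8.859)²/160 = 1.433 W
  P_R2 = (8.859 - 0)²/200 = 0.3924 W
  P_R3 = (8.859 - 6.04)²/56 = 0.1419 W
  P_R4 = (0 - 6.04)²/120 = 0.304 W
P_total = P_R1 + P_R2 + P_R3 + P_R4 = 2.271 W

Final answer: 2.271 W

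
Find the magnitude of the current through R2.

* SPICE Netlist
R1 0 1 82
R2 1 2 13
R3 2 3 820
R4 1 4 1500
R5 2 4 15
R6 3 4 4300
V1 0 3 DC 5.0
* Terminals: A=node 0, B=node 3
Nodal analysis, taking node 3 as the 0 V reference.
Source V1 fixes V_0 = 5 V.
KCL at each unknown node (sum of currents leaving = 0; resistances in Ω):
  Node 1: (V_1 - 5)/82 + (V_1 - V_2)/13 + (V_1 - V_4)/1500 = 0
  Node 2: (V_2 - V_1)/13 + (V_2 - 0)/820 + (V_2 - V_4)/15 = 0
  Node 4: (V_4 - V_1)/1500 + (V_4 - V_2)/15 + (V_4 - 0)/4300 = 0
Collecting terms (coefficients in siemens):
  0.08978·V_1 - 0.07692·V_2 - 0.0006667·V_4 = 0.06098
  0.1448·V_2 - 0.07692·V_1 - 0.06667·V_4 = 0
  0.06757·V_4 - 0.0006667·V_1 - 0.06667·V_2 = 0
Solving these 3 simultaneous equations (Gaussian elimination) gives:
  V_1 = 4.477 V, V_2 = 4.395 V, V_4 = 4.381 V
I_R2 = (V_1 - V_2)/R2 = (4.477 - 4.395)/13 = 0.006314 A
|I_R2| = 0.006314 A

Final answer: |I_R2| = 0.006314 A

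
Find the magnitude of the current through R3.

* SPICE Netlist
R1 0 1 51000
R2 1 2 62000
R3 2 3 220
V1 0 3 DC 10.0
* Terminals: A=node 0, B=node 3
Nodal analysis, taking node 3 as the 0 V reference.
Source V1 fixes V_0 = 10 V.
KCL at each unknown node (sum of currents leaving = 0; resistances in Ω):
  Node 1: (V_1 - 10)/51000 + (V_1 - V_2)/62000 = 0
  Node 2: (V_2 - V_1)/62000 + (V_2 - 0)/220 = 0
Collecting terms (coefficients in siemens):
  0.00003574·V_1 - 0.00001613·V_2 = 0.0001961
  0.004562·V_2 - 0.00001613·V_1 = 0
Determinant D = (0.00003574)(0.004562) - (-0.00001613)(-0.00001613) = 0.0000001628
V_1 = [(0.0001961)(0.004562) - (-0.00001613)(0)]/D = 5.495 V
V_2 = [(0.00003574)(0) - (0.0001961)(-0.00001613)]/D = 0.01943 V
I_R3 = (V_2 - V_3)/R3 = (0.01943 - 0)/220 = 0.00008832 A
|I_R3| = 0.00008832 A

Final answer: |I_R3| = 8.832e-05 A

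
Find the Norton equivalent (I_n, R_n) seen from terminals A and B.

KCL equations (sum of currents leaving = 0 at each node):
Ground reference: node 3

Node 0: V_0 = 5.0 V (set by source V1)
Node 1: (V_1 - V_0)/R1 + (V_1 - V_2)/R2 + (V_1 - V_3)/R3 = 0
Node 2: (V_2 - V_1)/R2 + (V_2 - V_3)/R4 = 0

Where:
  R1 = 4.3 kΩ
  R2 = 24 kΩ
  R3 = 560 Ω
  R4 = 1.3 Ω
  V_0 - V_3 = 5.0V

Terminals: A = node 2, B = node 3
Find the Thévenin equivalent first; then I_n = V_th/R_th and R_n = R_th.
Step 1 — V_th is the open-circuit voltage V_A - V_B (nothing connected across the terminals).
Nodal analysis, taking node 3 as the 0 V reference.
Source V1 fixes V_0 = 5 V.
KCL at each unknown node (sum of currents leaving = 0; resistances in Ω):
  Node 1: (V_1 - 5)/4300 + (V_1 - V_2)/24000 + (V_1 - 0)/560 = 0
  Node 2: (V_2 - V_1)/24000 + (V_2 - 0)/1.3 = 0
Collecting terms (coefficients in siemens):
  0.00206·V_1 - 0.00004167·V_2 = 0.001163
  0.7693·V_2 - 0.00004167·V_1 = 0
Determinant D = (0.00206)(0.7693) - (-0.00004167)(-0.00004167) = 0.001585
V_1 = [(0.001163)(0.7693) - (-0.00004167)(0)]/D = 0.5645 V
V_2 = [(0.00206)(0) - (0.001163)(-0.00004167)]/D = 0.00003057 V
V_th = V_2 - V_3 = 0.00003057 - 0 = 0.00003057 V
Step 2 — R_th: zero the source — replace V1 by a short circuit (node 3 merges into node 0) — and find the resistance seen between A (node 2) and B (node 0).
Reduce the network between node 2 (A) and node 0 (B) by series/parallel combination:
  Rp1 = R1 ‖ R3 (parallel, both between nodes 0 and 1) = 1/(1/4300 + 1/560) = 495.5 Ω
  Rs1 = R2 + Rp1 (series, joined only at node 1) = 24000 + 495.5 = 24500 Ω
  Rp2 = R4 ‖ Rs1 (parallel, both between nodes 0 and 2) = 1/(1/1.3 + 1/24500) = 1.3 Ω
R_th = 1.3 Ω
I_n = V_th/R_th = 0.00003057/1.3 = 0.00002352 A, and R_n = R_th = 1.3 Ω

Final answer: I_n = 2.352e-05 A, R_n = 1.3 Ω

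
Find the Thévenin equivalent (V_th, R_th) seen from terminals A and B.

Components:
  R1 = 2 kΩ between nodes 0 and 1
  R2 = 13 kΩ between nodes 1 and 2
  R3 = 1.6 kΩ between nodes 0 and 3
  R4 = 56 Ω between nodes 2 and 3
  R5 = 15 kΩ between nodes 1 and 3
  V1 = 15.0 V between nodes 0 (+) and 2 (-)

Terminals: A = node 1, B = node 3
Step 1 — V_th is the open-circuit voltage V_A - V_B (nothing connected across the terminals).
Nodal analysis, taking node 2 as the 0 V reference.
Source V1 fixes V_0 = 15 V.
KCL at each unknown node (sum of currents leaving = 0; resistances in Ω):
  Node 1: (V_1 - 15)/2000 + (V_1 - 0)/13000 + (V_1 - V_3)/15000 = 0
  Node 3: (V_3 - 15)/1600 + (V_3 - 0)/56 + (V_3 - V_1)/15000 = 0
Collecting terms (coefficients in siemens):
  0.0006436·V_1 - 0.00006667·V_3 = 0.0075
  0.01855·V_3 - 0.00006667·V_1 = 0.009375
Determinant D = (0.0006436)(0.01855) - (-0.00006667)(-0.00006667) = 0.00001193
V_1 = [(0.0075)(0.01855) - (-0.00006667)(0.009375)]/D = 11.71 V
V_3 = [(0.0006436)(0.009375) - (0.0075)(-0.00006667)]/D = 0.5475 V
V_th = V_1 - V_3 = 11.71 - 0.5475 = 11.16 V
Step 2 — R_th: zero the source — replace V1 by a short circuit (node 2 merges into node 0) — and find the resistance seen between A (node 1) and B (node 3).
Reduce the network between node 1 (A) and node 3 (B) by series/parallel combination:
  Rp1 = R1 ‖ R2 (parallel, both between nodes 0 and 1) = 1/(1/2000 + 1/13000) = 1733 Ω
  Rp2 = R3 ‖ R4 (parallel, both between nodes 0 and 3) = 1/(1/1600 + 1/56) = 54.11 Ω
  Rs1 = Rp1 + Rp2 (series, joined only at node 0) = 1733 + 54.11 = 1787 Ω
  Rp3 = R5 ‖ Rs1 (parallel, both between nodes 1 and 3) = 1/(1/15000 + 1/1787) = 1597 Ω
R_th = 1.597 kΩ

Final answer: V_th = 11.16 V, R_th = 1.597 kΩ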